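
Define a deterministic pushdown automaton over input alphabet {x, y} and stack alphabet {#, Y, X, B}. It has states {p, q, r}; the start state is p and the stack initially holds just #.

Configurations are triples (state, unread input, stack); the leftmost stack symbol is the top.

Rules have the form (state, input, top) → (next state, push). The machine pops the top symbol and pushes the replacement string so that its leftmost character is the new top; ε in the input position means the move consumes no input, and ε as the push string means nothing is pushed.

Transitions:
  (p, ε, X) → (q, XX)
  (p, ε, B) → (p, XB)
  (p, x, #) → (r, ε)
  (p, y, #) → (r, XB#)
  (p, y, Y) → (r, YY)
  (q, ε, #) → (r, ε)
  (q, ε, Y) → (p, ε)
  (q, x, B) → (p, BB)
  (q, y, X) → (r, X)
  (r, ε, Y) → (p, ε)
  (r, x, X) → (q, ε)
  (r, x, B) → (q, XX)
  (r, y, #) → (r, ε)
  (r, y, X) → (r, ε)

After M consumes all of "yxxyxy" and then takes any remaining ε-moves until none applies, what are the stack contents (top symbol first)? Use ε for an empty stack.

XBB#

(p, yxxyxy, #) ⊢ (r, xxyxy, XB#) ⊢ (q, xyxy, B#) ⊢ (p, yxy, BB#) ⊢ (p, yxy, XBB#) ⊢ (q, yxy, XXBB#) ⊢ (r, xy, XXBB#) ⊢ (q, y, XBB#) ⊢ (r, ε, XBB#)
All input consumed in state r with stack XBB#.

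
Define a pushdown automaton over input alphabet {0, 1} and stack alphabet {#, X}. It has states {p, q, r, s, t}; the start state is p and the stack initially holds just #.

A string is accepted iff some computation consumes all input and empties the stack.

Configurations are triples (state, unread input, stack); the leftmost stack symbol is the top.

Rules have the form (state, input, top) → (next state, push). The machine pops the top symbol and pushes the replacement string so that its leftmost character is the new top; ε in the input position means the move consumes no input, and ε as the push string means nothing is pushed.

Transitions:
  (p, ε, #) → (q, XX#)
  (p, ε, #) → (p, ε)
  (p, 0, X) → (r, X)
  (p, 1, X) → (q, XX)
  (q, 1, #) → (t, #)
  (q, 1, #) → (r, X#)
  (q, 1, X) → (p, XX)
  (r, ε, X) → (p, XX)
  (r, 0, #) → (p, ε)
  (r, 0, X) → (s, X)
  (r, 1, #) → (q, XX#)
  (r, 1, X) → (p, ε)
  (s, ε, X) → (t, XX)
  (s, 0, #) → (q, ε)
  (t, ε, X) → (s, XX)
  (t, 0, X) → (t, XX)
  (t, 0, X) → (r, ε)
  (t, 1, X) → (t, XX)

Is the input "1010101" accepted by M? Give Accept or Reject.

Accept

One accepting computation: (p, 1010101, #) ⊢ (q, 1010101, XX#) ⊢ (p, 010101, XXX#) ⊢ (r, 10101, XXX#) ⊢ (p, 0101, XX#) ⊢ (r, 101, XX#) ⊢ (p, 01, X#) ⊢ (r, 1, X#) ⊢ (p, ε, #) ⊢ (p, ε, ε)
All input consumed and the stack is empty.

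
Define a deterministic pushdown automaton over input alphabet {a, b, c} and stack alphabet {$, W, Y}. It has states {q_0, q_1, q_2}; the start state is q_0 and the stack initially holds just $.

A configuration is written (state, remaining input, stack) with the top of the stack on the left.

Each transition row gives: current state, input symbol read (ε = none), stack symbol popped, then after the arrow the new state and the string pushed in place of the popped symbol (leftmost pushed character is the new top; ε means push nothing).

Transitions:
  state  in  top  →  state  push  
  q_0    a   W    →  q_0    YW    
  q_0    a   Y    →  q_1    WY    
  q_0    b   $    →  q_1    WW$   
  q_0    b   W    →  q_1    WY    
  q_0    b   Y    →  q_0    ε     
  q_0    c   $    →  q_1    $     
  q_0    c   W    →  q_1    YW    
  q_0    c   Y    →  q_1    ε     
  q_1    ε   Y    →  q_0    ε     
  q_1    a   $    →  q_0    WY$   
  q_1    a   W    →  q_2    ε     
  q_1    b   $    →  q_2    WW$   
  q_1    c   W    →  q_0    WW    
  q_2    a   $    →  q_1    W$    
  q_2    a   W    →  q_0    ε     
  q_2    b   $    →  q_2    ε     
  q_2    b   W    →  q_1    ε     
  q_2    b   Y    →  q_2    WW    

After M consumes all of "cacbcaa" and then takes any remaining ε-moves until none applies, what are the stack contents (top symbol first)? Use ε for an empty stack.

WYWWYY$

(q_0, cacbcaa, $) ⊢ (q_1, acbcaa, $) ⊢ (q_0, cbcaa, WY$) ⊢ (q_1, bcaa, YWY$) ⊢ (q_0, bcaa, WY$) ⊢ (q_1, caa, WYY$) ⊢ (q_0, aa, WWYY$) ⊢ (q_0, a, YWWYY$) ⊢ (q_1, ε, WYWWYY$)
All input consumed in state q_1 with stack WYWWYY$.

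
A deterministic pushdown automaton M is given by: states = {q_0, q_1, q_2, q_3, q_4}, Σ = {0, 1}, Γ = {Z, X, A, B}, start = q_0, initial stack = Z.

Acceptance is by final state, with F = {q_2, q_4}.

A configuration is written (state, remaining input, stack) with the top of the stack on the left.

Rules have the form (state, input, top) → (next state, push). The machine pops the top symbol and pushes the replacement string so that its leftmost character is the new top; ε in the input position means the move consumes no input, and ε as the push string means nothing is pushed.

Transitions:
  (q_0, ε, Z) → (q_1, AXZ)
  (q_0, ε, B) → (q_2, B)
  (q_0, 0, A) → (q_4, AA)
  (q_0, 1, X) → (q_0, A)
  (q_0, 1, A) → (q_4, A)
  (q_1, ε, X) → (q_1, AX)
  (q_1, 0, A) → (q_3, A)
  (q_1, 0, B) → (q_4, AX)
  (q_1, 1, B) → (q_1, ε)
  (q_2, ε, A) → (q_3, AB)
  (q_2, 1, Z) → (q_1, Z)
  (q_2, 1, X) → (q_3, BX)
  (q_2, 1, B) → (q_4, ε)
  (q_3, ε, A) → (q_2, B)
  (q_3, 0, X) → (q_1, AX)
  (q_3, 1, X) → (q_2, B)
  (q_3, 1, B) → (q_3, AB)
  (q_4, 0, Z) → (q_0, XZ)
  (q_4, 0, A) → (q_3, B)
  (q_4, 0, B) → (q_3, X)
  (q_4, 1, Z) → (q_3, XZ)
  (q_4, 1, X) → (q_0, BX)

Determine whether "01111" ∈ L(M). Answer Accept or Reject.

Accept

(q_0, 01111, Z) ⊢ (q_1, 01111, AXZ) ⊢ (q_3, 1111, AXZ) ⊢ (q_2, 1111, BXZ) ⊢ (q_4, 111, XZ) ⊢ (q_0, 11, BXZ) ⊢ (q_2, 11, BXZ) ⊢ (q_4, 1, XZ) ⊢ (q_0, ε, BXZ) ⊢ (q_2, ε, BXZ)
All input consumed; state q_2 ∈ F.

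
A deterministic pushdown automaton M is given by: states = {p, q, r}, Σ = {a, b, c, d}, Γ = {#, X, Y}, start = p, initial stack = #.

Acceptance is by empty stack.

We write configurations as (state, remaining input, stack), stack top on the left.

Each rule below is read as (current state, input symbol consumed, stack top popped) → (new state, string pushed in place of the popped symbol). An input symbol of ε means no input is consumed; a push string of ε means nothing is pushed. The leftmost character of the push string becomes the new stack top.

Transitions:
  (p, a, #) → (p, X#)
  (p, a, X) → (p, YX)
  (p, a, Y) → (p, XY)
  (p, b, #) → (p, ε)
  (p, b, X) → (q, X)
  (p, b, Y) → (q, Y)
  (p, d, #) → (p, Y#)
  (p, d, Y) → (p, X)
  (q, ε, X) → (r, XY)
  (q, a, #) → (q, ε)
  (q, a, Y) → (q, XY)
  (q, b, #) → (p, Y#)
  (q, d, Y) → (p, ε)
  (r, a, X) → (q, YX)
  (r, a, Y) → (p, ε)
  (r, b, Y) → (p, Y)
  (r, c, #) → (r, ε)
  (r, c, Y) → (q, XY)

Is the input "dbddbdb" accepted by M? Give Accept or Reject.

(p, dbddbdb, #)
  read d, top #: go to p, push Y# → (p, bddbdb, Y#)
  read b, top Y: go to q, push Y → (q, ddbdb, Y#)
  read d, top Y: go to p, push ε → (p, dbdb, #)
  read d, top #: go to p, push Y# → (p, bdb, Y#)
  read b, top Y: go to q, push Y → (q, db, Y#)
  read d, top Y: go to p, push ε → (p, b, #)
  read b, top #: go to p, push ε → (p, ε, ε)
All input consumed and the stack is empty.

Accept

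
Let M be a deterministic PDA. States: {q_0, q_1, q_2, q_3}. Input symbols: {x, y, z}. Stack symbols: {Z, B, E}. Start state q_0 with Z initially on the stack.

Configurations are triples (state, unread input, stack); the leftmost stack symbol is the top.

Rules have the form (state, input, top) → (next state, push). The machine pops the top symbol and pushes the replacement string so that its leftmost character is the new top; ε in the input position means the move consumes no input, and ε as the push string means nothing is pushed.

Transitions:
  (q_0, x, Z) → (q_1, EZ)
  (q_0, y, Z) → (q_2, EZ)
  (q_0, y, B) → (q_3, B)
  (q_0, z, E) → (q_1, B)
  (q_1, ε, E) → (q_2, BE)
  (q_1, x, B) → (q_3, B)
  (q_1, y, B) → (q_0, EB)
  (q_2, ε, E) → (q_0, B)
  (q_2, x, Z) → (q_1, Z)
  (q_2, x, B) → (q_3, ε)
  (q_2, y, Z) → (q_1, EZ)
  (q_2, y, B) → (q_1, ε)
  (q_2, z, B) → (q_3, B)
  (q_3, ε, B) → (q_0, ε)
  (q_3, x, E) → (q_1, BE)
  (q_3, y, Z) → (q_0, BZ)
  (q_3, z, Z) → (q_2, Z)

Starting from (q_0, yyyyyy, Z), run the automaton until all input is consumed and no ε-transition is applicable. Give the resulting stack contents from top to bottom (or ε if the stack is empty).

Z

(q_0, yyyyyy, Z)
  read y, top Z: go to q_2, push EZ → (q_2, yyyyy, EZ)
  ε-move, top E: go to q_0, push B → (q_0, yyyyy, BZ)
  read y, top B: go to q_3, push B → (q_3, yyyy, BZ)
  ε-move, top B: go to q_0, push ε → (q_0, yyyy, Z)
  read y, top Z: go to q_2, push EZ → (q_2, yyy, EZ)
  ε-move, top E: go to q_0, push B → (q_0, yyy, BZ)
  read y, top B: go to q_3, push B → (q_3, yy, BZ)
  ε-move, top B: go to q_0, push ε → (q_0, yy, Z)
  read y, top Z: go to q_2, push EZ → (q_2, y, EZ)
  ε-move, top E: go to q_0, push B → (q_0, y, BZ)
  read y, top B: go to q_3, push B → (q_3, ε, BZ)
  ε-move, top B: go to q_0, push ε → (q_0, ε, Z)
All input consumed in state q_0 with stack Z.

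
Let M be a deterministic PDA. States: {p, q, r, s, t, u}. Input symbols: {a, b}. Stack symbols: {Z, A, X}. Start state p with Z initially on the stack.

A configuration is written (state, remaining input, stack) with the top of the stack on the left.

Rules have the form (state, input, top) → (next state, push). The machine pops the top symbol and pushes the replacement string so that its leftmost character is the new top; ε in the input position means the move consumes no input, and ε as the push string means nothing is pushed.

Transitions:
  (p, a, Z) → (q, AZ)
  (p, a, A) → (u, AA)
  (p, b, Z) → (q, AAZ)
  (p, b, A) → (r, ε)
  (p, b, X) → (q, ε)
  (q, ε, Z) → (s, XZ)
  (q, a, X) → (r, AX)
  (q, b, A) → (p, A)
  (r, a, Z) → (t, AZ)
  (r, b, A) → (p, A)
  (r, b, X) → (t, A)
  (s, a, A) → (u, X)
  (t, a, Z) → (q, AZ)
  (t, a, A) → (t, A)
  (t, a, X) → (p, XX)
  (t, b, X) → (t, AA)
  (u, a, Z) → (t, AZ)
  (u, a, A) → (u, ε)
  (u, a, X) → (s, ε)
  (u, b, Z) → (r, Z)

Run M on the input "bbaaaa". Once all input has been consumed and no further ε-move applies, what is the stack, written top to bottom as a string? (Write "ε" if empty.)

(p, bbaaaa, Z)
  read b, top Z: go to q, push AAZ → (q, baaaa, AAZ)
  read b, top A: go to p, push A → (p, aaaa, AAZ)
  read a, top A: go to u, push AA → (u, aaa, AAAZ)
  read a, top A: go to u, push ε → (u, aa, AAZ)
  read a, top A: go to u, push ε → (u, a, AZ)
  read a, top A: go to u, push ε → (u, ε, Z)
All input consumed in state u with stack Z.

Z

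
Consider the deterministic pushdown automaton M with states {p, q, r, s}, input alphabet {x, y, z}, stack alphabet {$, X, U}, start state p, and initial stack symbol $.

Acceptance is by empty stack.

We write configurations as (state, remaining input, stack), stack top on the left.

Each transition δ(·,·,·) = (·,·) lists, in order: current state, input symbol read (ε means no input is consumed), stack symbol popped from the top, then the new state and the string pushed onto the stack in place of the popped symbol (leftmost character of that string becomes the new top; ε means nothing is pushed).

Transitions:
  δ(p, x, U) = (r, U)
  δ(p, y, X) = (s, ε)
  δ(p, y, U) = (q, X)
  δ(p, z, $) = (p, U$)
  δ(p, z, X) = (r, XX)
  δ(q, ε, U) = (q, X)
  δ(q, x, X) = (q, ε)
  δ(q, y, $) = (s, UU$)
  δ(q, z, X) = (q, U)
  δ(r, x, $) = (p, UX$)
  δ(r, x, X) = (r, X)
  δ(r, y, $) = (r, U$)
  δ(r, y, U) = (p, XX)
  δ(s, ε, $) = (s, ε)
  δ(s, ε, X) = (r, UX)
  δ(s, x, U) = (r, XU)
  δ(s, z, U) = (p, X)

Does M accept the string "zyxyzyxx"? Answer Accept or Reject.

(p, zyxyzyxx, $)
  read z, top $: go to p, push U$ → (p, yxyzyxx, U$)
  read y, top U: go to q, push X → (q, xyzyxx, X$)
  read x, top X: go to q, push ε → (q, yzyxx, $)
  read y, top $: go to s, push UU$ → (s, zyxx, UU$)
  read z, top U: go to p, push X → (p, yxx, XU$)
  read y, top X: go to s, push ε → (s, xx, U$)
  read x, top U: go to r, push XU → (r, x, XU$)
  read x, top X: go to r, push X → (r, ε, XU$)
All input consumed; stack is XU$, not empty, and no further ε-move applies.

Reject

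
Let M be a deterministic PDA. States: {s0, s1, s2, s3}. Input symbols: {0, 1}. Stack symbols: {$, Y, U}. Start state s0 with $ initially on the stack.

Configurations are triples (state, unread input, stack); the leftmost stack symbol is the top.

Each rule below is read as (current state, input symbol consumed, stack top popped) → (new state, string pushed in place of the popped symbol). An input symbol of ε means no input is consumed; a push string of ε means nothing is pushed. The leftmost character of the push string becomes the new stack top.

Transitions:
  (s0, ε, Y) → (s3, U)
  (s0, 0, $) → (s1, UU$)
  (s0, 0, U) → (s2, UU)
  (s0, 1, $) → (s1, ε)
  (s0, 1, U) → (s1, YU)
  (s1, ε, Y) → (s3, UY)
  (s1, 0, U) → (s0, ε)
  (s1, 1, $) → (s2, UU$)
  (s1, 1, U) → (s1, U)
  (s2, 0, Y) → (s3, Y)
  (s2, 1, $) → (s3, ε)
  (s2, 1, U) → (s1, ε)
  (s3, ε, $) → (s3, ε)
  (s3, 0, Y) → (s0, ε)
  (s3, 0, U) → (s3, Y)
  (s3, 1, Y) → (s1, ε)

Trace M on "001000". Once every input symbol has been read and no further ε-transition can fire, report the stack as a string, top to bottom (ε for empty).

(s0, 001000, $) ⊢ (s1, 01000, UU$) ⊢ (s0, 1000, U$) ⊢ (s1, 000, YU$) ⊢ (s3, 000, UYU$) ⊢ (s3, 00, YYU$) ⊢ (s0, 0, YU$) ⊢ (s3, 0, UU$) ⊢ (s3, ε, YU$)
All input consumed in state s3 with stack YU$.

YU$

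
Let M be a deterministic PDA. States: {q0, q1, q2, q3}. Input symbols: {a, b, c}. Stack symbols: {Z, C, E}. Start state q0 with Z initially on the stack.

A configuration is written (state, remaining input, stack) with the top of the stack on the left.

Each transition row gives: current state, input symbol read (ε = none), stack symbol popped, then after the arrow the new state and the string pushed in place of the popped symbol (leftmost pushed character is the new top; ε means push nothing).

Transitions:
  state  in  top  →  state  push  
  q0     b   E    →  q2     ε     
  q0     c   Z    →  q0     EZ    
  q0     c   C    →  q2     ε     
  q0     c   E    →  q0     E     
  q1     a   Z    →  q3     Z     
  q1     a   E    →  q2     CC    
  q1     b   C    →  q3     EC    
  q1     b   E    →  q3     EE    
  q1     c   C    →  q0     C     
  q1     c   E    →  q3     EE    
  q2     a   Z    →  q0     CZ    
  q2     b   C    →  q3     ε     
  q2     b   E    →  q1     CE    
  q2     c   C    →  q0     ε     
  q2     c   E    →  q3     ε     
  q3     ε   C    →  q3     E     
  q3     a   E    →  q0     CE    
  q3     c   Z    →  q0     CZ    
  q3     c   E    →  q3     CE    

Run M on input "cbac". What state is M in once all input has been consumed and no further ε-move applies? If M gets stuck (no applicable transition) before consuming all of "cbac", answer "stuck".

q2

(q0, cbac, Z) ⊢ (q0, bac, EZ) ⊢ (q2, ac, Z) ⊢ (q0, c, CZ) ⊢ (q2, ε, Z)
All input consumed; M is in state q2.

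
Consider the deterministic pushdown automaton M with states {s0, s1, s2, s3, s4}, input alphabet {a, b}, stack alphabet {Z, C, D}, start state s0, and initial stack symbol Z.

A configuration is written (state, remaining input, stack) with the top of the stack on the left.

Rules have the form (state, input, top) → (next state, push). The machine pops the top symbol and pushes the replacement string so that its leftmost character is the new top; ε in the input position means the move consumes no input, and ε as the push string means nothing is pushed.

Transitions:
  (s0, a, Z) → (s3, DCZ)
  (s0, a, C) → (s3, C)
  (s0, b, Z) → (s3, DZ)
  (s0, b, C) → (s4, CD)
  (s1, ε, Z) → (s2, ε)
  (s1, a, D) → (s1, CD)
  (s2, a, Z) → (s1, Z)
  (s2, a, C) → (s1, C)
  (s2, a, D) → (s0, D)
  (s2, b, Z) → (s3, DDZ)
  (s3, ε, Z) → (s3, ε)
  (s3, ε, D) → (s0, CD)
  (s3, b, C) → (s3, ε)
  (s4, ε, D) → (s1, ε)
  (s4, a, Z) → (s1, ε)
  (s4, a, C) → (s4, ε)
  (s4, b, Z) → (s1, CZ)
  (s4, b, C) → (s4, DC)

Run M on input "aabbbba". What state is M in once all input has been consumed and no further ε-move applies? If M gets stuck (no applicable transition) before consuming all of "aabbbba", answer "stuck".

stuck

(s0, aabbbba, Z)
  read a, top Z: go to s3, push DCZ → (s3, abbbba, DCZ)
  ε-move, top D: go to s0, push CD → (s0, abbbba, CDCZ)
  read a, top C: go to s3, push C → (s3, bbbba, CDCZ)
  read b, top C: go to s3, push ε → (s3, bbba, DCZ)
  ε-move, top D: go to s0, push CD → (s0, bbba, CDCZ)
  read b, top C: go to s4, push CD → (s4, bba, CDDCZ)
  read b, top C: go to s4, push DC → (s4, ba, DCDDCZ)
  ε-move, top D: go to s1, push ε → (s1, ba, CDDCZ)
No transition for (s1, b, top C); M blocks with input ba remaining.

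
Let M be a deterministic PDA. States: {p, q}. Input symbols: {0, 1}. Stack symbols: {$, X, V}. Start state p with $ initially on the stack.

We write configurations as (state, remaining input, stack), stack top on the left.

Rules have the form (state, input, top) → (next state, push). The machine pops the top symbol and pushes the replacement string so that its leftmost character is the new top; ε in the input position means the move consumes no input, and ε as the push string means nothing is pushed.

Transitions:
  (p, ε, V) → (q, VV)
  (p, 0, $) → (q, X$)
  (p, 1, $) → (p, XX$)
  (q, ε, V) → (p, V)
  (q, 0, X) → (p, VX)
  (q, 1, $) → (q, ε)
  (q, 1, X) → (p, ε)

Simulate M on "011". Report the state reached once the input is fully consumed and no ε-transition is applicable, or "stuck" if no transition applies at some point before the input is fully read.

p

(p, 011, $)
  read 0, top $: go to q, push X$ → (q, 11, X$)
  read 1, top X: go to p, push ε → (p, 1, $)
  read 1, top $: go to p, push XX$ → (p, ε, XX$)
All input consumed; M is in state p.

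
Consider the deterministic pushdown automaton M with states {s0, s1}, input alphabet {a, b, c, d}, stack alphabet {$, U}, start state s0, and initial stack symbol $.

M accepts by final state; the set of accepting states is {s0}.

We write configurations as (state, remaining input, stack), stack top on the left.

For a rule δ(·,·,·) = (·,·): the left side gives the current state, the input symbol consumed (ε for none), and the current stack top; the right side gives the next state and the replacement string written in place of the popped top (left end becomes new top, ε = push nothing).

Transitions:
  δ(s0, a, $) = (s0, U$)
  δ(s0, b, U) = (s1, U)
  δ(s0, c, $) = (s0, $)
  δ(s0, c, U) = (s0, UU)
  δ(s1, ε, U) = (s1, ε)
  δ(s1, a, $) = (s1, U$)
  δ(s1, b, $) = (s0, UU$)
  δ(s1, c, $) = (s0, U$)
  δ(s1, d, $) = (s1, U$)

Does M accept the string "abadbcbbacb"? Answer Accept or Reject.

(s0, abadbcbbacb, $)
  read a, top $: go to s0, push U$ → (s0, badbcbbacb, U$)
  read b, top U: go to s1, push U → (s1, adbcbbacb, U$)
  ε-move, top U: go to s1, push ε → (s1, adbcbbacb, $)
  read a, top $: go to s1, push U$ → (s1, dbcbbacb, U$)
  ε-move, top U: go to s1, push ε → (s1, dbcbbacb, $)
  read d, top $: go to s1, push U$ → (s1, bcbbacb, U$)
  ε-move, top U: go to s1, push ε → (s1, bcbbacb, $)
  read b, top $: go to s0, push UU$ → (s0, cbbacb, UU$)
  read c, top U: go to s0, push UU → (s0, bbacb, UUU$)
  read b, top U: go to s1, push U → (s1, bacb, UUU$)
  ε-move, top U: go to s1, push ε → (s1, bacb, UU$)
  ε-move, top U: go to s1, push ε → (s1, bacb, U$)
  ε-move, top U: go to s1, push ε → (s1, bacb, $)
  read b, top $: go to s0, push UU$ → (s0, acb, UU$)
No transition applies at (s0, acb, UU$); input not fully consumed.

Reject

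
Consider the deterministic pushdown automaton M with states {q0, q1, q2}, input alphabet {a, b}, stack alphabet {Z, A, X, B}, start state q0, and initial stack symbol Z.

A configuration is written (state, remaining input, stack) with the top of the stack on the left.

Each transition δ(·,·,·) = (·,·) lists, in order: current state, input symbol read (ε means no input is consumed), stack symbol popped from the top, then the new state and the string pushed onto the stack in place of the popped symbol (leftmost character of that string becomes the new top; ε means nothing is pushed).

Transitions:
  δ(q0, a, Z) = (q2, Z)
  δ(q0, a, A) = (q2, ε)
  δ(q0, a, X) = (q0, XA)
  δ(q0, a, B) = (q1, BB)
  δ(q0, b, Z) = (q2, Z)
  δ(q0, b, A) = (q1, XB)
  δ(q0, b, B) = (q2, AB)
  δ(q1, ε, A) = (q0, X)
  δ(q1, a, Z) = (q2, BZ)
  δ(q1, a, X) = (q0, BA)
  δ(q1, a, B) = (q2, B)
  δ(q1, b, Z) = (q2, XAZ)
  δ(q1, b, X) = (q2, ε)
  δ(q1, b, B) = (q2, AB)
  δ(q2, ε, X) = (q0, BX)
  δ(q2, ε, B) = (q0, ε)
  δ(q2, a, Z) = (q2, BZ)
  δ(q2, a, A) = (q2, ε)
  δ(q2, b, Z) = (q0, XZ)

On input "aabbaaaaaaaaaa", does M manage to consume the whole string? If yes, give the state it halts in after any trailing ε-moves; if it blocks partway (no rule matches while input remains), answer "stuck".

(q0, aabbaaaaaaaaaa, Z)
  read a, top Z: go to q2, push Z → (q2, abbaaaaaaaaaa, Z)
  read a, top Z: go to q2, push BZ → (q2, bbaaaaaaaaaa, BZ)
  ε-move, top B: go to q0, push ε → (q0, bbaaaaaaaaaa, Z)
  read b, top Z: go to q2, push Z → (q2, baaaaaaaaaa, Z)
  read b, top Z: go to q0, push XZ → (q0, aaaaaaaaaa, XZ)
  read a, top X: go to q0, push XA → (q0, aaaaaaaaa, XAZ)
  read a, top X: go to q0, push XA → (q0, aaaaaaaa, XAAZ)
  read a, top X: go to q0, push XA → (q0, aaaaaaa, XAAAZ)
  read a, top X: go to q0, push XA → (q0, aaaaaa, XAAAAZ)
  read a, top X: go to q0, push XA → (q0, aaaaa, XAAAAAZ)
  read a, top X: go to q0, push XA → (q0, aaaa, XAAAAAAZ)
  read a, top X: go to q0, push XA → (q0, aaa, XAAAAAAAZ)
  read a, top X: go to q0, push XA → (q0, aa, XAAAAAAAAZ)
  read a, top X: go to q0, push XA → (q0, a, XAAAAAAAAAZ)
  read a, top X: go to q0, push XA → (q0, ε, XAAAAAAAAAAZ)
All input consumed; M is in state q0.

q0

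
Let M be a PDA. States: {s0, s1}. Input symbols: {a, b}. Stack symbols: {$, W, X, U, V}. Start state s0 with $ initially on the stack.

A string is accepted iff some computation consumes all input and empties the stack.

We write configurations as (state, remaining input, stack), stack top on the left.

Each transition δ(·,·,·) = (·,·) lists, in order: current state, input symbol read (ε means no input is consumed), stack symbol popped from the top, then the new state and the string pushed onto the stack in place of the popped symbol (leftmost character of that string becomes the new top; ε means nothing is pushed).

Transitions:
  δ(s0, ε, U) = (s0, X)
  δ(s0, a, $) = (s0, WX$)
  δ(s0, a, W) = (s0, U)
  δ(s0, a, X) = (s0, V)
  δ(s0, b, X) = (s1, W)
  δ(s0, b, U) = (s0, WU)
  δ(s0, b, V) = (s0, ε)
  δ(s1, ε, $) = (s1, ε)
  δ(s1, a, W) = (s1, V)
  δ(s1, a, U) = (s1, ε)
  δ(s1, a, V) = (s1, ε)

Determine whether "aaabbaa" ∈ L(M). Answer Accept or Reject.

One accepting computation: (s0, aaabbaa, $) ⊢ (s0, aabbaa, WX$) ⊢ (s0, abbaa, UX$) ⊢ (s0, abbaa, XX$) ⊢ (s0, bbaa, VX$) ⊢ (s0, baa, X$) ⊢ (s1, aa, W$) ⊢ (s1, a, V$) ⊢ (s1, ε, $) ⊢ (s1, ε, ε)
All input consumed and the stack is empty.

Accept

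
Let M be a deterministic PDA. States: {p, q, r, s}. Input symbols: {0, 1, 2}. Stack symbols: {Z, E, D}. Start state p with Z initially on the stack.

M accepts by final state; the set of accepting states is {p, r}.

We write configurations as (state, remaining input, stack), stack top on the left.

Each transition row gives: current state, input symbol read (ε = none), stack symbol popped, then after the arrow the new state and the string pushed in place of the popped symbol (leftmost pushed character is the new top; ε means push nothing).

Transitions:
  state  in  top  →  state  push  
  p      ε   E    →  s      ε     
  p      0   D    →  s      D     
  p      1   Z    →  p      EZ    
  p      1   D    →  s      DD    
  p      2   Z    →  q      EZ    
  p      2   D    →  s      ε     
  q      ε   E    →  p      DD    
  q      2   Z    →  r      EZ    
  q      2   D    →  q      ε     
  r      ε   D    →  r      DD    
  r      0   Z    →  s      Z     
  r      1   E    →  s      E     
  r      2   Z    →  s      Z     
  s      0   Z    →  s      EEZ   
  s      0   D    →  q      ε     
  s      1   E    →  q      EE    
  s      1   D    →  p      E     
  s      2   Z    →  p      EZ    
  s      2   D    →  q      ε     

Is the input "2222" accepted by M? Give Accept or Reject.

(p, 2222, Z)
  read 2, top Z: go to q, push EZ → (q, 222, EZ)
  ε-move, top E: go to p, push DD → (p, 222, DDZ)
  read 2, top D: go to s, push ε → (s, 22, DZ)
  read 2, top D: go to q, push ε → (q, 2, Z)
  read 2, top Z: go to r, push EZ → (r, ε, EZ)
All input consumed; state r ∈ F.

Accept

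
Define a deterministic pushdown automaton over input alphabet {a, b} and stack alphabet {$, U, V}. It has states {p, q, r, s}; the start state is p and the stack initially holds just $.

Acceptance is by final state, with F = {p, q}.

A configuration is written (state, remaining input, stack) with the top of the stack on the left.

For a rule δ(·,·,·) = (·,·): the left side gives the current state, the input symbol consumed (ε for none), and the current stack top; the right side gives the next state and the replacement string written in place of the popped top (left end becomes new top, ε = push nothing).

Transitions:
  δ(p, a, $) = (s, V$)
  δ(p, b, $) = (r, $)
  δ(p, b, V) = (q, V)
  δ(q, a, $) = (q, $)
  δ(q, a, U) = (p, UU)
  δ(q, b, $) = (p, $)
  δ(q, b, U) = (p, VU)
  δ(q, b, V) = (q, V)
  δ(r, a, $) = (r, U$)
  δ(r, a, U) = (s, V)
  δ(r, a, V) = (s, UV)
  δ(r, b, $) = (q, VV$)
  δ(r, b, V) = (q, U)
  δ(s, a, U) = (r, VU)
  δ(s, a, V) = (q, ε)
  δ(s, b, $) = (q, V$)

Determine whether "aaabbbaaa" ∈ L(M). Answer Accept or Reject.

Reject

(p, aaabbbaaa, $)
  read a, top $: go to s, push V$ → (s, aabbbaaa, V$)
  read a, top V: go to q, push ε → (q, abbbaaa, $)
  read a, top $: go to q, push $ → (q, bbbaaa, $)
  read b, top $: go to p, push $ → (p, bbaaa, $)
  read b, top $: go to r, push $ → (r, baaa, $)
  read b, top $: go to q, push VV$ → (q, aaa, VV$)
No transition applies at (q, aaa, VV$); input not fully consumed.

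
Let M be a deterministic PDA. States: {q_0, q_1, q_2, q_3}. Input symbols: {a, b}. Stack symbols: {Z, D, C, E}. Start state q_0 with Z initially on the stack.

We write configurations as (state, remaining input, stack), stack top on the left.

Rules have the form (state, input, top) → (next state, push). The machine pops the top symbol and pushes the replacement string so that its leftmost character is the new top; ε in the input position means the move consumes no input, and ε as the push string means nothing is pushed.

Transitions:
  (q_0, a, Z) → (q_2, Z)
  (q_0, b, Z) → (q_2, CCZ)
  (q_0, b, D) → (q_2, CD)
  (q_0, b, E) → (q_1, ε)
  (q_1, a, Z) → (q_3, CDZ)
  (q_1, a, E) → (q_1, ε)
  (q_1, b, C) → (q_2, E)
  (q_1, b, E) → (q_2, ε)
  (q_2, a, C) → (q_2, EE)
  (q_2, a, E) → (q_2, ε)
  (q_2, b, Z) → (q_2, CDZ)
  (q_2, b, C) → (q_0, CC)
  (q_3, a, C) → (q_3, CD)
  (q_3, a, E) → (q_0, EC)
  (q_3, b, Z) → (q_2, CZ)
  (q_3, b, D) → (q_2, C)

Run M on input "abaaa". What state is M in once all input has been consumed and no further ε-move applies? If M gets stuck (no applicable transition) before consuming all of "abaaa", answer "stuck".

q_2

(q_0, abaaa, Z)
  read a, top Z: go to q_2, push Z → (q_2, baaa, Z)
  read b, top Z: go to q_2, push CDZ → (q_2, aaa, CDZ)
  read a, top C: go to q_2, push EE → (q_2, aa, EEDZ)
  read a, top E: go to q_2, push ε → (q_2, a, EDZ)
  read a, top E: go to q_2, push ε → (q_2, ε, DZ)
All input consumed; M is in state q_2.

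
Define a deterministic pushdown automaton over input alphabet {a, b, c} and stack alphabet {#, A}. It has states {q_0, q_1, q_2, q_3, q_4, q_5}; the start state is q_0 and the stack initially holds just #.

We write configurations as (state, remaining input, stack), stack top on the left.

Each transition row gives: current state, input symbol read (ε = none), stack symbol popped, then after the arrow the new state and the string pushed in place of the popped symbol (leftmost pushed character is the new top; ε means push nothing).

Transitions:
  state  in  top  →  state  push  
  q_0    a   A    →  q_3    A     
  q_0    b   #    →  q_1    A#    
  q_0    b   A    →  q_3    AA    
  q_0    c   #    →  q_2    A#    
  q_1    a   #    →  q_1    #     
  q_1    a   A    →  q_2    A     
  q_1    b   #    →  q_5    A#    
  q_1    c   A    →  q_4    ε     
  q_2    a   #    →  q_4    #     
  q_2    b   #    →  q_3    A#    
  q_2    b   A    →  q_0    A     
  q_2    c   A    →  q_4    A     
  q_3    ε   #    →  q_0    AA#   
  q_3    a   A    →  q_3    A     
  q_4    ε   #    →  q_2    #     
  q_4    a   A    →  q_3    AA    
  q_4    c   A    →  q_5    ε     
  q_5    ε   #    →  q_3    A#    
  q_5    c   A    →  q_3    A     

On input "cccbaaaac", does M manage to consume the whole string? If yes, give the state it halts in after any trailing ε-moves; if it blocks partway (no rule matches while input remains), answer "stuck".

stuck

(q_0, cccbaaaac, #)
  read c, top #: go to q_2, push A# → (q_2, ccbaaaac, A#)
  read c, top A: go to q_4, push A → (q_4, cbaaaac, A#)
  read c, top A: go to q_5, push ε → (q_5, baaaac, #)
  ε-move, top #: go to q_3, push A# → (q_3, baaaac, A#)
No transition for (q_3, b, top A); M blocks with input baaaac remaining.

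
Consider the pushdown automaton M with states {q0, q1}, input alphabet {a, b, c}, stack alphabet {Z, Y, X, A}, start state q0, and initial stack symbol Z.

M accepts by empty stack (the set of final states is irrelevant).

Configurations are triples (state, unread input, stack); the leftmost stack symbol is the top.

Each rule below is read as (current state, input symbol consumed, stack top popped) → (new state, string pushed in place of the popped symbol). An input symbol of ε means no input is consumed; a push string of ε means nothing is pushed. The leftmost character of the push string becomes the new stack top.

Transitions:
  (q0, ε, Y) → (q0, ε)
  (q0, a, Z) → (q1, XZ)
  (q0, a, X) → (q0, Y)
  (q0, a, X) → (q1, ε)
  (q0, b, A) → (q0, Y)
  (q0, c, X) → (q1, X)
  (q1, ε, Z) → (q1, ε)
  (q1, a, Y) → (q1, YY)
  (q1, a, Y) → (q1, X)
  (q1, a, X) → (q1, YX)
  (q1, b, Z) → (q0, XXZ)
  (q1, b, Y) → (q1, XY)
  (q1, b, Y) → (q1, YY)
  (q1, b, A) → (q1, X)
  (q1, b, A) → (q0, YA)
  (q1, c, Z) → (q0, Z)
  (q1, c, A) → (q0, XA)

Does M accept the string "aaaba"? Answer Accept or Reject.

No computation consumes all input and empties the stack.

Reject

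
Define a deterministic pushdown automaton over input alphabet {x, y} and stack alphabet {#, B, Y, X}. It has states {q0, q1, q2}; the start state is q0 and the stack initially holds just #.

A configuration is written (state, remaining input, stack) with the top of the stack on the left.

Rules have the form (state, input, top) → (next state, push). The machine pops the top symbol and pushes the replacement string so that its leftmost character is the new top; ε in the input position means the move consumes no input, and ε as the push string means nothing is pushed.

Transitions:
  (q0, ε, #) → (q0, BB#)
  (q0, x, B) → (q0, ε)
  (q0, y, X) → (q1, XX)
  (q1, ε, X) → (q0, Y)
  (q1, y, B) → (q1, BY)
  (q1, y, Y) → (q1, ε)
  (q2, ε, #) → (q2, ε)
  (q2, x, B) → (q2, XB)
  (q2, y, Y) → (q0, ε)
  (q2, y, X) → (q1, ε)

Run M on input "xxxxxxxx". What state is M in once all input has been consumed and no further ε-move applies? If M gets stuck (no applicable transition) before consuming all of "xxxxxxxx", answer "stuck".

(q0, xxxxxxxx, #)
  ε-move, top #: go to q0, push BB# → (q0, xxxxxxxx, BB#)
  read x, top B: go to q0, push ε → (q0, xxxxxxx, B#)
  read x, top B: go to q0, push ε → (q0, xxxxxx, #)
  ε-move, top #: go to q0, push BB# → (q0, xxxxxx, BB#)
  read x, top B: go to q0, push ε → (q0, xxxxx, B#)
  read x, top B: go to q0, push ε → (q0, xxxx, #)
  ε-move, top #: go to q0, push BB# → (q0, xxxx, BB#)
  read x, top B: go to q0, push ε → (q0, xxx, B#)
  read x, top B: go to q0, push ε → (q0, xx, #)
  ε-move, top #: go to q0, push BB# → (q0, xx, BB#)
  read x, top B: go to q0, push ε → (q0, x, B#)
  read x, top B: go to q0, push ε → (q0, ε, #)
  ε-move, top #: go to q0, push BB# → (q0, ε, BB#)
All input consumed; M is in state q0.

q0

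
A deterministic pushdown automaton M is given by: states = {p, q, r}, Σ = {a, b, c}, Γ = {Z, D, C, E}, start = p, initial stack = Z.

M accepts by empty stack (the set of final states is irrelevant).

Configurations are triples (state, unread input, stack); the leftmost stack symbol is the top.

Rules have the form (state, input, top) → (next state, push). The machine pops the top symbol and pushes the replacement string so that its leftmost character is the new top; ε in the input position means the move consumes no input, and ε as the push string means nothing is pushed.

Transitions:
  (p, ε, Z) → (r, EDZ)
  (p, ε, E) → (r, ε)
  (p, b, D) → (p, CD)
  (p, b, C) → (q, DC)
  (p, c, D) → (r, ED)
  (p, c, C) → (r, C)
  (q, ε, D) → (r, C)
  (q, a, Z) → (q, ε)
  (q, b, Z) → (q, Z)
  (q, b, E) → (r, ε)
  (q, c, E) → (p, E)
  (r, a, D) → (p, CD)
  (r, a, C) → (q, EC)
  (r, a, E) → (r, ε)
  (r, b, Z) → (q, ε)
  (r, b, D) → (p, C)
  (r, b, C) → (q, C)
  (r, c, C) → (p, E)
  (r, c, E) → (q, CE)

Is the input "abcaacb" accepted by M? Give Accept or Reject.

Reject

(p, abcaacb, Z) ⊢ (r, abcaacb, EDZ) ⊢ (r, bcaacb, DZ) ⊢ (p, caacb, CZ) ⊢ (r, aacb, CZ) ⊢ (q, acb, ECZ)
No transition applies at (q, acb, ECZ); input not fully consumed.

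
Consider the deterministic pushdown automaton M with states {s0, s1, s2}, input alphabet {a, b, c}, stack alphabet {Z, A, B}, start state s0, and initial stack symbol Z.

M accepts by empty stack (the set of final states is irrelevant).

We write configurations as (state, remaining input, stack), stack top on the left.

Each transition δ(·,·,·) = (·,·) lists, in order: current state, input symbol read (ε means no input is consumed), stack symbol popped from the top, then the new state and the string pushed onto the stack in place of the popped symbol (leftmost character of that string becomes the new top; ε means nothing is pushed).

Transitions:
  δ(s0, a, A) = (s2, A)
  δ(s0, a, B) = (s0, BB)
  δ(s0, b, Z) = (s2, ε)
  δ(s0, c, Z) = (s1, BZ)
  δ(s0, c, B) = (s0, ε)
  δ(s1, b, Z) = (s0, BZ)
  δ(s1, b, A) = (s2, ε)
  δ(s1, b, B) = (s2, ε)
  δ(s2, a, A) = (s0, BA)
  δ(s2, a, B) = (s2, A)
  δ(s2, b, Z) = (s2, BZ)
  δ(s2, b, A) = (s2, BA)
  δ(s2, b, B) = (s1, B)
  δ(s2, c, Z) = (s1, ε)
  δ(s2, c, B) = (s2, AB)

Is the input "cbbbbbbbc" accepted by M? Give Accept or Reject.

Accept

(s0, cbbbbbbbc, Z)
  read c, top Z: go to s1, push BZ → (s1, bbbbbbbc, BZ)
  read b, top B: go to s2, push ε → (s2, bbbbbbc, Z)
  read b, top Z: go to s2, push BZ → (s2, bbbbbc, BZ)
  read b, top B: go to s1, push B → (s1, bbbbc, BZ)
  read b, top B: go to s2, push ε → (s2, bbbc, Z)
  read b, top Z: go to s2, push BZ → (s2, bbc, BZ)
  read b, top B: go to s1, push B → (s1, bc, BZ)
  read b, top B: go to s2, push ε → (s2, c, Z)
  read c, top Z: go to s1, push ε → (s1, ε, ε)
All input consumed and the stack is empty.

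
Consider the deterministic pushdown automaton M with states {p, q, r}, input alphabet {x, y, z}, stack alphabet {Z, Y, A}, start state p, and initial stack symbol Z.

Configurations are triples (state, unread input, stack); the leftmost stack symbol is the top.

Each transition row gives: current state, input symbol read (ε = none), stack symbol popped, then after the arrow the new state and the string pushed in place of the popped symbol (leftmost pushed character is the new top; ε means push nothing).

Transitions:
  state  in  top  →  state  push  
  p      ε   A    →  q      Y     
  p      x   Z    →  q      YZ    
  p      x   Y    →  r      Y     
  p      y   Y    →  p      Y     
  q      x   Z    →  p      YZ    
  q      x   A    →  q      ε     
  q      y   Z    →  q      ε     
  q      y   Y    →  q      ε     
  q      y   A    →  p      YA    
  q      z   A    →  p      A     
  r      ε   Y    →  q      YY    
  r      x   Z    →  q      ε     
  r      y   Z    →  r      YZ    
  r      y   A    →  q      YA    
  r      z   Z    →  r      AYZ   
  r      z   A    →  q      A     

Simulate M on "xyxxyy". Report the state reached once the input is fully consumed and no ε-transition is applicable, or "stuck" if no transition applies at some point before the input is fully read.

(p, xyxxyy, Z)
  read x, top Z: go to q, push YZ → (q, yxxyy, YZ)
  read y, top Y: go to q, push ε → (q, xxyy, Z)
  read x, top Z: go to p, push YZ → (p, xyy, YZ)
  read x, top Y: go to r, push Y → (r, yy, YZ)
  ε-move, top Y: go to q, push YY → (q, yy, YYZ)
  read y, top Y: go to q, push ε → (q, y, YZ)
  read y, top Y: go to q, push ε → (q, ε, Z)
All input consumed; M is in state q.

q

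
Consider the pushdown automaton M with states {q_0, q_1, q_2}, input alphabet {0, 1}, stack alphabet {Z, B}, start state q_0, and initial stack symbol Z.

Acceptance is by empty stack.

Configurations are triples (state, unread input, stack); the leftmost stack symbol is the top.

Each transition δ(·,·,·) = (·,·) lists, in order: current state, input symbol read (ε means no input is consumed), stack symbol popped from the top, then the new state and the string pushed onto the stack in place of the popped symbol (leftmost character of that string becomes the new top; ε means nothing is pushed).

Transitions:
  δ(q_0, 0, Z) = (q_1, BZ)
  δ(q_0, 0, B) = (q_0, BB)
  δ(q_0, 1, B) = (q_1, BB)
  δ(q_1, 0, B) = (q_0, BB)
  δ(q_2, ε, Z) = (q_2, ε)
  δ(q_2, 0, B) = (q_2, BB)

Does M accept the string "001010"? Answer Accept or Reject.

Reject

No computation consumes all input and empties the stack.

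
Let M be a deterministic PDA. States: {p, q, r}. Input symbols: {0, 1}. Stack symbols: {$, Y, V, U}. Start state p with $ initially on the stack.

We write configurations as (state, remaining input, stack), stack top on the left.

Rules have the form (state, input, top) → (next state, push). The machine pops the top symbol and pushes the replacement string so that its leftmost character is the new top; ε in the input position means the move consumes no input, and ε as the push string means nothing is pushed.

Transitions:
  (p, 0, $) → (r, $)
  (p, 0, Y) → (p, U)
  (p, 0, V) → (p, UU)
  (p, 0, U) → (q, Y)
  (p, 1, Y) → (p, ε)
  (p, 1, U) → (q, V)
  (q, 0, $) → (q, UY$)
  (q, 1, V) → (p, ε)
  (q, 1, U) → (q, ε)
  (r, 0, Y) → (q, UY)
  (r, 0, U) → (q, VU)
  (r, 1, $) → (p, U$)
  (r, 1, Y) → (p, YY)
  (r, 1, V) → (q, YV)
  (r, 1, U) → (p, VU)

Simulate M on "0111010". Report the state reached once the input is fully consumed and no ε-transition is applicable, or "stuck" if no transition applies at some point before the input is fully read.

(p, 0111010, $) ⊢ (r, 111010, $) ⊢ (p, 11010, U$) ⊢ (q, 1010, V$) ⊢ (p, 010, $) ⊢ (r, 10, $) ⊢ (p, 0, U$) ⊢ (q, ε, Y$)
All input consumed; M is in state q.

q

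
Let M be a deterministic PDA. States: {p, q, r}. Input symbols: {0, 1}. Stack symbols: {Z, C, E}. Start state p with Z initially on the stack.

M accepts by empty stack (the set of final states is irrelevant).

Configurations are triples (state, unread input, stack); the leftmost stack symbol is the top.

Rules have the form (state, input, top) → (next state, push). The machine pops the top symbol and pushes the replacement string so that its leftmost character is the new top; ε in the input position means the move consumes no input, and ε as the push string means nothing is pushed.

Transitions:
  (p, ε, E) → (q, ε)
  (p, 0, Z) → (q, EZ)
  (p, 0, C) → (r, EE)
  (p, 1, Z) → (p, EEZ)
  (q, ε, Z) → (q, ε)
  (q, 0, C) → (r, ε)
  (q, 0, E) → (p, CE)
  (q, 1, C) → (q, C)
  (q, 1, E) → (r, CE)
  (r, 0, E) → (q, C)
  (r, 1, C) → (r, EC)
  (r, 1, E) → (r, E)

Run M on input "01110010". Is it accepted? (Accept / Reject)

(p, 01110010, Z) ⊢ (q, 1110010, EZ) ⊢ (r, 110010, CEZ) ⊢ (r, 10010, ECEZ) ⊢ (r, 0010, ECEZ) ⊢ (q, 010, CCEZ) ⊢ (r, 10, CEZ) ⊢ (r, 0, ECEZ) ⊢ (q, ε, CCEZ)
All input consumed; stack is CCEZ, not empty, and no further ε-move applies.

Reject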